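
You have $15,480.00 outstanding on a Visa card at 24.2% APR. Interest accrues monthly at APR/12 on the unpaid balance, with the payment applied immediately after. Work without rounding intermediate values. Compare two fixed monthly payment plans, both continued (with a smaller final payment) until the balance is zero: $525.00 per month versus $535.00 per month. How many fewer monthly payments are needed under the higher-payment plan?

2 fewer payments

Monthly rate r = 24.2%/12 = 2.01667% = 0.0201667.
At $525.00/mo: n = ⌈−ln(1 − rB₀/P)/ln(1+r)⌉ = 46 payments (last $118.74); total interest = total paid − $15,480.00 = $8,263.74.
At $535.00/mo: 44 payments (last $465.88); total interest $7,990.88.
Payments saved = 46 − 44 = 2.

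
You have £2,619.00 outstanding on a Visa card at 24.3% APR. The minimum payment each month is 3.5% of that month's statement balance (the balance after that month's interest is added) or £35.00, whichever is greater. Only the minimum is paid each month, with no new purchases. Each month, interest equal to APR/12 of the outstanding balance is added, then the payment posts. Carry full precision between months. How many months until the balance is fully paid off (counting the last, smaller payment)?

Monthly rate r = 24.3%/12 = 2.025% = 0.02025.
While 3.5% of the post-interest balance exceeds £35.00, each month B ← (B·(1+r))·(1 − 0.035), i.e. B shrinks by the factor (1+r)·0.965 = 0.98454.
This holds for months 1–64. Entering month 65 the balance is £966.29; 3.5% of the post-interest balance is now below £35.00, so the flat £35.00 minimum applies from here.
From month 65 a fixed £35.00 at rate r clears £966.29 in 41 more payments. Total: 64 + 41 = 105 months.

105 months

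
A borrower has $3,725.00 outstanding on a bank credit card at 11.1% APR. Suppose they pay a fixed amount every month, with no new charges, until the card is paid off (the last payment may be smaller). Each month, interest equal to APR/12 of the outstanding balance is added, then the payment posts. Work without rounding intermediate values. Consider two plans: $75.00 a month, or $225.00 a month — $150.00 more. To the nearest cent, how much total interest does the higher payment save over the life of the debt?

Monthly rate r = 11.1%/12 = 0.925% = 0.00925.
At $75.00/mo: n = ⌈−ln(1 − rB₀/P)/ln(1+r)⌉ = 67 payments (last $60.44); total interest = total paid − $3,725.00 = $1,285.44.
At $225.00/mo: 19 payments (last $11.88); total interest $336.88.
Interest saved = $1,285.44 − $336.88 = $948.56.

$948.56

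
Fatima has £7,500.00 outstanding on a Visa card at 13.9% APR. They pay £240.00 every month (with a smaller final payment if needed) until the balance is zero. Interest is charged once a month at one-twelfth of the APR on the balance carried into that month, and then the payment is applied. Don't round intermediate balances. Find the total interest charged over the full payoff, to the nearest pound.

£1,865

Monthly rate r = 13.9%/12 = 1.15833% = 0.0115833.
Payoff takes n = ⌈−ln(1 − rB₀/P)/ln(1+r)⌉ = ⌈39.020⌉ = 40 payments; the last is £4.83.
Total paid = 39·£240.00 + £4.83 = £9,364.83.
Total interest = total paid − principal = £9,364.83 − £7,500.00 = £1,864.83.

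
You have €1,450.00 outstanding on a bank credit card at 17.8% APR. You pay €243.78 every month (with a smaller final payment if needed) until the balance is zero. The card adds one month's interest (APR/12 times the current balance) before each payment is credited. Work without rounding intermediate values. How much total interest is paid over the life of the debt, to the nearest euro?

Monthly rate r = 17.8%/12 = 1.48333% = 0.0148333.
Payoff takes n = ⌈−ln(1 − rB₀/P)/ln(1+r)⌉ = ⌈6.273⌉ = 7 payments; the last is €66.90.
Total paid = 6·€243.78 + €66.90 = €1,529.58.
Total interest = total paid − principal = €1,529.58 − €1,450.00 = €79.58.

€80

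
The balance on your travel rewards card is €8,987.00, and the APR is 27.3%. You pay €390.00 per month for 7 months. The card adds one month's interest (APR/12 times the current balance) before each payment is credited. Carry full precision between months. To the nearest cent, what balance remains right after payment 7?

€7,596.10

Monthly rate r = 27.3%/12 = 2.275% = 0.02275.
Each month: B ← B·(1+r) − €390.00.
Month 1: interest €204.45; balance after payment €8,801.45.
Month 2: interest €200.23; balance after payment €8,611.69.
Month 3: interest €195.92; balance after payment €8,417.60.
Month 4: interest €191.50; balance after payment €8,219.10.
Month 5: interest €186.98; balance after payment €8,016.09.
Month 6: interest €182.37; balance after payment €7,808.45.
Month 7: interest €177.64; balance after payment €7,596.10.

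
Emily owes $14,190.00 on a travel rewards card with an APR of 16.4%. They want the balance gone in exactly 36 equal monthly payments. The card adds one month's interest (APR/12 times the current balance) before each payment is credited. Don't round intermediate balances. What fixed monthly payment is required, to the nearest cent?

Monthly rate r = 16.4%/12 = 1.36667% = 0.0136667.
Level-payment amortization: P = B₀·r / (1 − (1+r)^(−n)) = 14190.00·0.0136667 / (1 − 1.01367^(−36)).
Denominator 1 − (1+r)^(−36) = 0.386557241.
P = 193.93 / 0.386557241 ≈ 501.69.

$501.69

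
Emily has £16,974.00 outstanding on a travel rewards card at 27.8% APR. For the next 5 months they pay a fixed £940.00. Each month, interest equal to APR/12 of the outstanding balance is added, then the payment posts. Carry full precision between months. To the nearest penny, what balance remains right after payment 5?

Monthly rate r = 27.8%/12 = 2.31667% = 0.0231667.
Each month: B ← B·(1+r) − £940.00.
Month 1: interest £393.23; balance after payment £16,427.23.
Month 2: interest £380.56; balance after payment £15,867.80.
Month 3: interest £367.60; balance after payment £15,295.40.
Month 4: interest £354.34; balance after payment £14,709.74.
Month 5: interest £340.78; balance after payment £14,110.52.

£14,110.52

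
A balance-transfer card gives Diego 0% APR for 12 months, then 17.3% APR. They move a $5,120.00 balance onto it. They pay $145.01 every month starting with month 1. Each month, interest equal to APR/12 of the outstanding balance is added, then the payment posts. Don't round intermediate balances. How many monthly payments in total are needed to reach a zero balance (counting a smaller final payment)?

41 months

Promo months 1–12 at r₀ = 0%/12 = 0; months 13+ at r₁ = 17.3%/12 = 0.0144167.
After month 12 (no interest yet): B = $5,120.00 − 12·$145.01 = $3,379.88.
Then at r₁ with $145.01/mo: n₂ = −ln(1 − r₁·B/P)/ln(1+r₁) ≈ 28.61 → 29 more payments.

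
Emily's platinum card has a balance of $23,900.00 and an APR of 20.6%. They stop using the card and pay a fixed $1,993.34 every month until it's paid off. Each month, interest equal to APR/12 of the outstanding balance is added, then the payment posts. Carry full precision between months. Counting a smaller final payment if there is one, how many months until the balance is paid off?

Monthly rate r = 20.6%/12 = 1.71667% = 0.0171667.
Recurrence: B ← B·(1+r) − $1,993.34.
Month 1: interest $410.28; balance after payment $22,316.94.
Month 2: interest $383.11; balance after payment $20,706.71.
Closed form: n = −ln(1 − rB₀/P)/ln(1+r) = −ln(0.79417)/ln(1.01717) ≈ 13.539, so the balance reaches zero during payment 14.

14 months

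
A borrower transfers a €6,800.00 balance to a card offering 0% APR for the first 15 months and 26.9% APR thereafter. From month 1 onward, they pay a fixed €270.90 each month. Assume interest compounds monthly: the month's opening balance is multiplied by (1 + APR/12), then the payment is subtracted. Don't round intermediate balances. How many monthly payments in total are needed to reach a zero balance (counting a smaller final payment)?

Promo months 1–15 at r₀ = 0%/12 = 0; months 16+ at r₁ = 26.9%/12 = 0.0224167.
After month 15 (no interest yet): B = €6,800.00 − 15·€270.90 = €2,736.50.
Then at r₁ with €270.90/mo: n₂ = −ln(1 − r₁·B/P)/ln(1+r₁) ≈ 11.58 → 12 more payments.

27 payments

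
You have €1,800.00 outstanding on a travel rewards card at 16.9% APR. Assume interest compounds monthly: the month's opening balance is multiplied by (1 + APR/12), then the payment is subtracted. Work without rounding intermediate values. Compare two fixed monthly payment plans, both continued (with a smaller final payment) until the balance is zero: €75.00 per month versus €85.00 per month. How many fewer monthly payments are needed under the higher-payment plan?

4 fewer payments

Monthly rate r = 16.9%/12 = 1.40833% = 0.0140833.
At €75.00/mo: n = ⌈−ln(1 − rB₀/P)/ln(1+r)⌉ = 30 payments (last €37.25); total interest = total paid − €1,800.00 = €412.25.
At €85.00/mo: 26 payments (last €27.66); total interest €352.66.
Payments saved = 30 − 26 = 4.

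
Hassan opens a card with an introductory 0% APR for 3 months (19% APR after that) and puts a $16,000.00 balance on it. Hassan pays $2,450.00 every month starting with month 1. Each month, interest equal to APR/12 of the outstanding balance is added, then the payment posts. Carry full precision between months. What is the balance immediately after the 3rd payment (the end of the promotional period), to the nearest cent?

$8,650.00

Promo months 1–3 at r₀ = 0%/12 = 0; months 4+ at r₁ = 19%/12 = 0.0158333.
After month 3 (no interest yet): B = $16,000.00 − 3·$2,450.00 = $8,650.00.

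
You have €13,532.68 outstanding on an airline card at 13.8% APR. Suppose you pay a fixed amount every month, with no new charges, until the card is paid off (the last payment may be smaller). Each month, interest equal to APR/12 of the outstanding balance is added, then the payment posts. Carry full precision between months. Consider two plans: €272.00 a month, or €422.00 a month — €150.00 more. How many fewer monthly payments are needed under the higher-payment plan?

Monthly rate r = 13.8%/12 = 1.15% = 0.0115.
At €272.00/mo: n = ⌈−ln(1 − rB₀/P)/ln(1+r)⌉ = 75 payments (last €68.03); total interest = total paid − €13,532.68 = €6,663.35.
At €422.00/mo: 41 payments (last €101.13); total interest €3,448.45.
Payments saved = 75 − 41 = 34.

34 fewer payments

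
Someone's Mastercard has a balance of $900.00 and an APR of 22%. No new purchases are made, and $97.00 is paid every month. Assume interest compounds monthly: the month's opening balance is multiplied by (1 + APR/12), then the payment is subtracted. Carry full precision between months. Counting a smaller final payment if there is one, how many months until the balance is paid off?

Monthly rate r = 22%/12 = 1.83333% = 0.0183333.
Recurrence: B ← B·(1+r) − $97.00.
Month 1: interest $16.50; balance after payment $819.50.
Month 2: interest $15.02; balance after payment $737.52.
Closed form: n = −ln(1 − rB₀/P)/ln(1+r) = −ln(0.8299)/ln(1.01833) ≈ 10.263, so the balance reaches zero during payment 11.

11 months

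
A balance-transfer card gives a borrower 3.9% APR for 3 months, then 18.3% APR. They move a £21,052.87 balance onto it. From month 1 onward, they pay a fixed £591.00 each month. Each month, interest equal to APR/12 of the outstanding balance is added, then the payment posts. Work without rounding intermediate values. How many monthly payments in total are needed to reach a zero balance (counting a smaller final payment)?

Promo months 1–3 at r₀ = 3.9%/12 = 0.00325; months 4+ at r₁ = 18.3%/12 = 0.01525.
After month 3: iterate B ← B·(1+r₀) − £591.00 for 3 months → £19,480.03.
Then at r₁ with £591.00/mo: n₂ = −ln(1 − r₁·B/P)/ln(1+r₁) ≈ 46.15 → 47 more payments.

50 payments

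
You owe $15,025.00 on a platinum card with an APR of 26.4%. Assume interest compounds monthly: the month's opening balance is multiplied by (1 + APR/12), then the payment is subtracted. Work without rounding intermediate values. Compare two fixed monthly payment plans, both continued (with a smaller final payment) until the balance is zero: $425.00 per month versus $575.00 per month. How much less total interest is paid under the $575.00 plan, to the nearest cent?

$6,771.48

Monthly rate r = 26.4%/12 = 2.2% = 0.022.
At $425.00/mo: n = ⌈−ln(1 − rB₀/P)/ln(1+r)⌉ = 70 payments (last $48.82); total interest = total paid − $15,025.00 = $14,348.82.
At $575.00/mo: 40 payments (last $177.34); total interest $7,577.34.
Interest saved = $14,348.82 − $7,577.34 = $6,771.48.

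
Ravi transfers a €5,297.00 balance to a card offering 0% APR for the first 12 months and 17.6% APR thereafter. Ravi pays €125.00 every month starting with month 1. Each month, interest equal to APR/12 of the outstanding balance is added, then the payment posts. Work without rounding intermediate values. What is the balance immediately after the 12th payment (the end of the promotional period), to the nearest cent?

€3,797.00

Promo months 1–12 at r₀ = 0%/12 = 0; months 13+ at r₁ = 17.6%/12 = 0.0146667.
After month 12 (no interest yet): B = €5,297.00 − 12·€125.00 = €3,797.00.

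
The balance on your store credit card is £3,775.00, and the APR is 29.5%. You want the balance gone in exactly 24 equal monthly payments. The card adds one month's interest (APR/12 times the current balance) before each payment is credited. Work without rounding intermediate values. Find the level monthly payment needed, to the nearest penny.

£210.10

Monthly rate r = 29.5%/12 = 2.45833% = 0.0245833.
Level-payment amortization: P = B₀·r / (1 − (1+r)^(−n)) = 3775.00·0.0245833 / (1 − 1.02458^(−24)).
Denominator 1 − (1+r)^(−24) = 0.441703235.
P = 92.8021 / 0.441703235 ≈ 210.10.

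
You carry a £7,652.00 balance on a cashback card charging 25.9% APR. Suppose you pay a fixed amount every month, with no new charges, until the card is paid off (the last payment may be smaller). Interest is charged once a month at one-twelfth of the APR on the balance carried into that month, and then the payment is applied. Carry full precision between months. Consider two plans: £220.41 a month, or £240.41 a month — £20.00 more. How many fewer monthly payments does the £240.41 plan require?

10 fewer payments

Monthly rate r = 25.9%/12 = 2.15833% = 0.0215833.
At £220.41/mo: n = ⌈−ln(1 − rB₀/P)/ln(1+r)⌉ = 65 payments (last £174.88); total interest = total paid − £7,652.00 = £6,629.12.
At £240.41/mo: 55 payments (last £94.87); total interest £5,425.01.
Payments saved = 65 − 55 = 10.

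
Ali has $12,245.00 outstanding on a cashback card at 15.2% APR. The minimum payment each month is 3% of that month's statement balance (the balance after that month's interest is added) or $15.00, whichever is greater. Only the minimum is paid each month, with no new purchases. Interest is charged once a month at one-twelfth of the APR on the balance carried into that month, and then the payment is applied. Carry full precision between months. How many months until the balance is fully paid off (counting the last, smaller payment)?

223 months

Monthly rate r = 15.2%/12 = 1.26667% = 0.0126667.
While 3% of the post-interest balance exceeds $15.00, each month B ← (B·(1+r))·(1 − 0.03), i.e. B shrinks by the factor (1+r)·0.97 = 0.98229.
This holds for months 1–180. Entering month 181 the balance is $490.73; 3% of the post-interest balance is now below $15.00, so the flat $15.00 minimum applies from here.
From month 181 a fixed $15.00 at rate r clears $490.73 in 43 more payments. Total: 180 + 43 = 223 months.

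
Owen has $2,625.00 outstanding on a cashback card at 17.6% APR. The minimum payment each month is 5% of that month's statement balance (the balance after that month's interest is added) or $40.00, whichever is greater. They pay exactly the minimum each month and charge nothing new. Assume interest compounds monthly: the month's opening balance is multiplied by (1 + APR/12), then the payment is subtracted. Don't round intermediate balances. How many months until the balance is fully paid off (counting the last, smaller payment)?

57 months

Monthly rate r = 17.6%/12 = 1.46667% = 0.0146667.
While 5% of the post-interest balance exceeds $40.00, each month B ← (B·(1+r))·(1 − 0.05), i.e. B shrinks by the factor (1+r)·0.95 = 0.96393.
This holds for months 1–33. Entering month 34 the balance is $781.05; 5% of the post-interest balance is now below $40.00, so the flat $40.00 minimum applies from here.
From month 34 a fixed $40.00 at rate r clears $781.05 in 24 more payments. Total: 33 + 24 = 57 months.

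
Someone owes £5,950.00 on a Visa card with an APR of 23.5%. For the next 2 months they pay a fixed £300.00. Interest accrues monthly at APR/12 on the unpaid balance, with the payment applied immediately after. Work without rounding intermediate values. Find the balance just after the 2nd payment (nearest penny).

Monthly rate r = 23.5%/12 = 1.95833% = 0.0195833.
Each month: B ← B·(1+r) − £300.00.
Month 1: interest £116.52; balance after payment £5,766.52.
Month 2: interest £112.93; balance after payment £5,579.45.

£5,579.45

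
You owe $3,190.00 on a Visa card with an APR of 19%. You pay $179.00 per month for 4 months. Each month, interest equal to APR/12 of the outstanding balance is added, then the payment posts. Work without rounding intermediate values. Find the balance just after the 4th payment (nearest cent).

Monthly rate r = 19%/12 = 1.58333% = 0.0158333.
Each month: B ← B·(1+r) − $179.00.
Month 1: interest $50.51; balance after payment $3,061.51.
Month 2: interest $48.47; balance after payment $2,930.98.
Month 3: interest $46.41; balance after payment $2,798.39.
Month 4: interest $44.31; balance after payment $2,663.70.

$2,663.70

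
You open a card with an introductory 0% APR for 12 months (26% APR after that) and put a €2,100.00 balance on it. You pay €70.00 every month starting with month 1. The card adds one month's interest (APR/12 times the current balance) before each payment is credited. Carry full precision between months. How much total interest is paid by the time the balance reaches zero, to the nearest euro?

€354

Promo months 1–12 at r₀ = 0%/12 = 0; months 13+ at r₁ = 26%/12 = 0.0216667.
After month 12 (no interest yet): B = €2,100.00 − 12·€70.00 = €1,260.00.
Then at r₁ with €70.00/mo: n₂ = −ln(1 − r₁·B/P)/ln(1+r₁) ≈ 23.06 → 24 more payments.
Total paid = 35·€70.00 + €4.24 = €2,454.24; interest = €2,454.24 − €2,100.00 = €354.24.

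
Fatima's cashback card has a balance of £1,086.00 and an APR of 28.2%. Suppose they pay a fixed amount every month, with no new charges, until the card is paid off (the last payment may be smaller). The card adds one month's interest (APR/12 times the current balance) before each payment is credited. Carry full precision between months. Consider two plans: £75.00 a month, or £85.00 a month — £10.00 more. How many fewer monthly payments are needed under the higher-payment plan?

2 fewer payments

Monthly rate r = 28.2%/12 = 2.35% = 0.0235.
At £75.00/mo: n = ⌈−ln(1 − rB₀/P)/ln(1+r)⌉ = 18 payments (last £68.08); total interest = total paid − £1,086.00 = £257.08.
At £85.00/mo: 16 payments (last £31.72); total interest £220.72.
Payments saved = 18 − 16 = 2.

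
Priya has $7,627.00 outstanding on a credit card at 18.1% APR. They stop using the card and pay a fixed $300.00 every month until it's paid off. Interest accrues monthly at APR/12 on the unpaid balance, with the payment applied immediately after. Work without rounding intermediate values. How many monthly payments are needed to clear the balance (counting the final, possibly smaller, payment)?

33 months

Monthly rate r = 18.1%/12 = 1.50833% = 0.0150833.
Recurrence: B ← B·(1+r) − $300.00.
Month 1: interest $115.04; balance after payment $7,442.04.
Month 2: interest $112.25; balance after payment $7,254.29.
Closed form: n = −ln(1 − rB₀/P)/ln(1+r) = −ln(0.61653)/ln(1.01508) ≈ 32.306, so the balance reaches zero during payment 33.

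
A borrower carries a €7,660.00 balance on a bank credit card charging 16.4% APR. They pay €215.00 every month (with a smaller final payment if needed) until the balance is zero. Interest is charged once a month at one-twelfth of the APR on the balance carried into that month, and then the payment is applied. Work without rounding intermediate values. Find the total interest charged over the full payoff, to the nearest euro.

Monthly rate r = 16.4%/12 = 1.36667% = 0.0136667.
Payoff takes n = ⌈−ln(1 − rB₀/P)/ln(1+r)⌉ = ⌈49.161⌉ = 50 payments; the last is €34.75.
Total paid = 49·€215.00 + €34.75 = €10,569.75.
Total interest = total paid − principal = €10,569.75 − €7,660.00 = €2,909.75.

€2,910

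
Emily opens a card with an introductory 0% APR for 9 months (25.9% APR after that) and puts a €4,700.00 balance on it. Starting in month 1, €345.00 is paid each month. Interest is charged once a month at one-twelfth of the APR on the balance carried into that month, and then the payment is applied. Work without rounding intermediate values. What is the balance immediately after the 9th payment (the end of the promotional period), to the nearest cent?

Promo months 1–9 at r₀ = 0%/12 = 0; months 10+ at r₁ = 25.9%/12 = 0.0215833.
After month 9 (no interest yet): B = €4,700.00 − 9·€345.00 = €1,595.00.

€1,595.00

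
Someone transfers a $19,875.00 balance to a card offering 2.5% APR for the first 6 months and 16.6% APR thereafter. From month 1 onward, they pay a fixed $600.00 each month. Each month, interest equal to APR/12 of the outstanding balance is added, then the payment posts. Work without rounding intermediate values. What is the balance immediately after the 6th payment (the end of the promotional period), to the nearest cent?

$16,505.93

Promo months 1–6 at r₀ = 2.5%/12 = 0.00208333; months 7+ at r₁ = 16.6%/12 = 0.0138333.
After month 6: iterate B ← B·(1+r₀) − $600.00 for 6 months → $16,505.93.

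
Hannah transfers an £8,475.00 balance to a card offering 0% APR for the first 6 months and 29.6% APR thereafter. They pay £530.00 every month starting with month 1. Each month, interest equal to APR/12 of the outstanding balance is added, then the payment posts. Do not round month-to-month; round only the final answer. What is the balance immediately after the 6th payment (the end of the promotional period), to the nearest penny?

Promo months 1–6 at r₀ = 0%/12 = 0; months 7+ at r₁ = 29.6%/12 = 0.0246667.
After month 6 (no interest yet): B = £8,475.00 − 6·£530.00 = £5,295.00.

£5,295.00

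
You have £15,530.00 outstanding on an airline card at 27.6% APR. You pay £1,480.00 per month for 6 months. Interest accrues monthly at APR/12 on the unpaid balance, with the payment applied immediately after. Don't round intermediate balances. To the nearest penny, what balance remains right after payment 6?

Monthly rate r = 27.6%/12 = 2.3% = 0.023.
Each month: B ← B·(1+r) − £1,480.00.
Month 1: interest £357.19; balance after payment £14,407.19.
Month 2: interest £331.37; balance after payment £13,258.56.
Month 3: interest £304.95; balance after payment £12,083.50.
Month 4: interest £277.92; balance after payment £10,881.42.
Month 5: interest £250.27; balance after payment £9,651.70.
Month 6: interest £221.99; balance after payment £8,393.68.

£8,393.68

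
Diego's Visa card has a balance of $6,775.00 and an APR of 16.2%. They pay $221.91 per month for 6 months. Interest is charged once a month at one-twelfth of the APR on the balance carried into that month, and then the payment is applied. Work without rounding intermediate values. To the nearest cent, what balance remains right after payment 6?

Monthly rate r = 16.2%/12 = 1.35% = 0.0135.
Each month: B ← B·(1+r) − $221.91.
Month 1: interest $91.46; balance after payment $6,644.55.
Month 2: interest $89.70; balance after payment $6,512.34.
Month 3: interest $87.92; balance after payment $6,378.35.
Month 4: interest $86.11; balance after payment $6,242.55.
Month 5: interest $84.27; balance after payment $6,104.91.
Month 6: interest $82.42; balance after payment $5,965.42.

$5,965.42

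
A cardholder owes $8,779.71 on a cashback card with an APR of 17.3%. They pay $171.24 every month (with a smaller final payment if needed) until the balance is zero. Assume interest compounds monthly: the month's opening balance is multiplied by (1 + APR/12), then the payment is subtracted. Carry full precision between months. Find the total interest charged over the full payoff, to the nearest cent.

$7,297.42

Monthly rate r = 17.3%/12 = 1.44167% = 0.0144167.
Payoff takes n = ⌈−ln(1 − rB₀/P)/ln(1+r)⌉ = ⌈93.886⌉ = 94 payments; the last is $151.81.
Total paid = 93·$171.24 + $151.81 = $16,077.13.
Total interest = total paid − principal = $16,077.13 − $8,779.71 = $7,297.42.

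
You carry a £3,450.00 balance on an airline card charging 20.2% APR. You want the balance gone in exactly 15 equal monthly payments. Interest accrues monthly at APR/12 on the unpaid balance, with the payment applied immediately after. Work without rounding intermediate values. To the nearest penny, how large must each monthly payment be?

Monthly rate r = 20.2%/12 = 1.68333% = 0.0168333.
Level-payment amortization: P = B₀·r / (1 − (1+r)^(−n)) = 3450.00·0.0168333 / (1 − 1.01683^(−15)).
Denominator 1 − (1+r)^(−15) = 0.221509386.
P = 58.075 / 0.221509386 ≈ 262.18.

£262.18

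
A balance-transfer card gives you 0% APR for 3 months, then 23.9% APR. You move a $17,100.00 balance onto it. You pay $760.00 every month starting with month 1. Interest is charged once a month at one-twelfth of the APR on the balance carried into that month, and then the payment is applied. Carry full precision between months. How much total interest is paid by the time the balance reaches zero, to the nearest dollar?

Promo months 1–3 at r₀ = 0%/12 = 0; months 4+ at r₁ = 23.9%/12 = 0.0199167.
After month 3 (no interest yet): B = $17,100.00 − 3·$760.00 = $14,820.00.
Then at r₁ with $760.00/mo: n₂ = −ln(1 − r₁·B/P)/ln(1+r₁) ≈ 24.93 → 25 more payments.
Total paid = 27·$760.00 + $707.03 = $21,227.03; interest = $21,227.03 − $17,100.00 = $4,127.03.

$4,127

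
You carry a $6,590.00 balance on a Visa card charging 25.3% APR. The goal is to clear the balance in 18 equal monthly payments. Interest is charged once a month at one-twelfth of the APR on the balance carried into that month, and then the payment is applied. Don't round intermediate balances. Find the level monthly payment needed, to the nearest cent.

$443.76

Monthly rate r = 25.3%/12 = 2.10833% = 0.0210833.
Level-payment amortization: P = B₀·r / (1 − (1+r)^(−n)) = 6590.00·0.0210833 / (1 − 1.02108^(−18)).
Denominator 1 − (1+r)^(−18) = 0.313091919.
P = 138.939 / 0.313091919 ≈ 443.76.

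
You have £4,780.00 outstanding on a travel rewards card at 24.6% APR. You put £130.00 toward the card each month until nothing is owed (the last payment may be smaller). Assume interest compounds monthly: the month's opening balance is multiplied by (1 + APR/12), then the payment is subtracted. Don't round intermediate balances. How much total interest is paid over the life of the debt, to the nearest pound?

Monthly rate r = 24.6%/12 = 2.05% = 0.0205.
Payoff takes n = ⌈−ln(1 − rB₀/P)/ln(1+r)⌉ = ⌈69.064⌉ = 70 payments; the last is £8.34.
Total paid = 69·£130.00 + £8.34 = £8,978.34.
Total interest = total paid − principal = £8,978.34 − £4,780.00 = £4,198.34.

£4,198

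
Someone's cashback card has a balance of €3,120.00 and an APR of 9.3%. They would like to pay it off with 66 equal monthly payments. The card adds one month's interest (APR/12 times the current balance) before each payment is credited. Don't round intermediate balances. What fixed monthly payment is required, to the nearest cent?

Monthly rate r = 9.3%/12 = 0.775% = 0.00775.
Level-payment amortization: P = B₀·r / (1 − (1+r)^(−n)) = 3120.00·0.00775 / (1 − 1.00775^(−66)).
Denominator 1 − (1+r)^(−66) = 0.399220992.
P = 24.18 / 0.399220992 ≈ 60.57.

€60.57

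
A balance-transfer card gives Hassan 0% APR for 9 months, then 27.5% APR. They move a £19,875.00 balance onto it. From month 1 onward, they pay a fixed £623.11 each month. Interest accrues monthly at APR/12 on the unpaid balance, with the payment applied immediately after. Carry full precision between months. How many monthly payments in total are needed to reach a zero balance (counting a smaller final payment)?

42 months

Promo months 1–9 at r₀ = 0%/12 = 0; months 10+ at r₁ = 27.5%/12 = 0.0229167.
After month 9 (no interest yet): B = £19,875.00 − 9·£623.11 = £14,267.01.
Then at r₁ with £623.11/mo: n₂ = −ln(1 − r₁·B/P)/ln(1+r₁) ≈ 32.83 → 33 more payments.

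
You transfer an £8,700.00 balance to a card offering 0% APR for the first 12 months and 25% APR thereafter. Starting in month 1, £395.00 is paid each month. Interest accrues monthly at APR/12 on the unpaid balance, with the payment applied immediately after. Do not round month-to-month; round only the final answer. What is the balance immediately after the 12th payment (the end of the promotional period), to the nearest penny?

Promo months 1–12 at r₀ = 0%/12 = 0; months 13+ at r₁ = 25%/12 = 0.0208333.
After month 12 (no interest yet): B = £8,700.00 − 12·£395.00 = £3,960.00.

£3,960.00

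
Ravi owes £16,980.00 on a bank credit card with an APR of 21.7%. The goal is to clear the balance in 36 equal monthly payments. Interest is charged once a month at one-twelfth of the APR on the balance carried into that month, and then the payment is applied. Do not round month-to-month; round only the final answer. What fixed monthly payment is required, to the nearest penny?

£645.84

Monthly rate r = 21.7%/12 = 1.80833% = 0.0180833.
Level-payment amortization: P = B₀·r / (1 − (1+r)^(−n)) = 16980.00·0.0180833 / (1 − 1.01808^(−36)).
Denominator 1 − (1+r)^(−36) = 0.475433928.
P = 307.055 / 0.475433928 ≈ 645.84.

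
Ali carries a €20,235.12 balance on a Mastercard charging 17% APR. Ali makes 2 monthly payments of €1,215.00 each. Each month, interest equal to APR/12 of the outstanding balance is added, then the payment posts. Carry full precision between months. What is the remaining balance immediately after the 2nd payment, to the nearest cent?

Monthly rate r = 17%/12 = 1.41667% = 0.0141667.
Each month: B ← B·(1+r) − €1,215.00.
Month 1: interest €286.66; balance after payment €19,306.78.
Month 2: interest €273.51; balance after payment €18,365.30.

€18,365.30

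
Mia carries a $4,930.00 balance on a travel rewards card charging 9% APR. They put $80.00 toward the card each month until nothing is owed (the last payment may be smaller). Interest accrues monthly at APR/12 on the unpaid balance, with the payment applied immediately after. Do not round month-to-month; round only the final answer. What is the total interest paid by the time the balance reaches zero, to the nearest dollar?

$1,711

Monthly rate r = 9%/12 = 0.75% = 0.0075.
Payoff takes n = ⌈−ln(1 − rB₀/P)/ln(1+r)⌉ = ⌈83.009⌉ = 84 payments; the last is $0.73.
Total paid = 83·$80.00 + $0.73 = $6,640.73.
Total interest = total paid − principal = $6,640.73 − $4,930.00 = $1,710.73.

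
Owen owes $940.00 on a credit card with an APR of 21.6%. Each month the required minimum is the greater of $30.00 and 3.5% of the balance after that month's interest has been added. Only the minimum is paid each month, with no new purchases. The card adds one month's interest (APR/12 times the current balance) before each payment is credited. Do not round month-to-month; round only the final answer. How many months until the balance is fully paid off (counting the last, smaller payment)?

Monthly rate r = 21.6%/12 = 1.8% = 0.018.
While 3.5% of the post-interest balance exceeds $30.00, each month B ← (B·(1+r))·(1 − 0.035), i.e. B shrinks by the factor (1+r)·0.965 = 0.98237.
This holds for months 1–7. Entering month 8 the balance is $829.95; 3.5% of the post-interest balance is now below $30.00, so the flat $30.00 minimum applies from here.
From month 8 a fixed $30.00 at rate r clears $829.95 in 39 more payments. Total: 7 + 39 = 46 months.

46 months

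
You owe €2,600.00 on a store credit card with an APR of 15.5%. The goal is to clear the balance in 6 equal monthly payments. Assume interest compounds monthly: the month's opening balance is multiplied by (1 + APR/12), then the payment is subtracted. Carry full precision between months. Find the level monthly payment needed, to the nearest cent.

€453.13

Monthly rate r = 15.5%/12 = 1.29167% = 0.0129167.
Level-payment amortization: P = B₀·r / (1 − (1+r)^(−n)) = 2600.00·0.0129167 / (1 − 1.01292^(−6)).
Denominator 1 − (1+r)^(−6) = 0.0741136165.
P = 33.5833 / 0.0741136165 ≈ 453.13.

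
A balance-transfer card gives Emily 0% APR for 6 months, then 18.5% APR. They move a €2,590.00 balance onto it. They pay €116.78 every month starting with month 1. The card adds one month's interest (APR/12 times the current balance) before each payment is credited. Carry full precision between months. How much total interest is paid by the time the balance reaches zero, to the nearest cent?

€300.85

Promo months 1–6 at r₀ = 0%/12 = 0; months 7+ at r₁ = 18.5%/12 = 0.0154167.
After month 6 (no interest yet): B = €2,590.00 − 6·€116.78 = €1,889.32.
Then at r₁ with €116.78/mo: n₂ = −ln(1 − r₁·B/P)/ln(1+r₁) ≈ 18.75 → 19 more payments.
Total paid = 24·€116.78 + €88.13 = €2,890.85; interest = €2,890.85 − €2,590.00 = €300.85.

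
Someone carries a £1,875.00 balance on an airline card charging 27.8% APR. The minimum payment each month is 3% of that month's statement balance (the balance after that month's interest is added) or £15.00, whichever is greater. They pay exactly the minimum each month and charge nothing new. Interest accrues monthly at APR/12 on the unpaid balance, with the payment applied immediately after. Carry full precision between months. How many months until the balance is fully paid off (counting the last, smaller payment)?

240 months

Monthly rate r = 27.8%/12 = 2.31667% = 0.0231667.
While 3% of the post-interest balance exceeds £15.00, each month B ← (B·(1+r))·(1 − 0.03), i.e. B shrinks by the factor (1+r)·0.97 = 0.99247.
This holds for months 1–178. Entering month 179 the balance is £488.46; 3% of the post-interest balance is now below £15.00, so the flat £15.00 minimum applies from here.
From month 179 a fixed £15.00 at rate r clears £488.46 in 62 more payments. Total: 178 + 62 = 240 months.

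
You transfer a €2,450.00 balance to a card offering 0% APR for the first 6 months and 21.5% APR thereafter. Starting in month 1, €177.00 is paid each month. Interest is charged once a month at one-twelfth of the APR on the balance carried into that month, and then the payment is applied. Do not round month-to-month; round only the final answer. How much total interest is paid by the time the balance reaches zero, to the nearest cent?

€121.48

Promo months 1–6 at r₀ = 0%/12 = 0; months 7+ at r₁ = 21.5%/12 = 0.0179167.
After month 6 (no interest yet): B = €2,450.00 − 6·€177.00 = €1,388.00.
Then at r₁ with €177.00/mo: n₂ = −ln(1 − r₁·B/P)/ln(1+r₁) ≈ 8.53 → 9 more payments.
Total paid = 14·€177.00 + €93.48 = €2,571.48; interest = €2,571.48 − €2,450.00 = €121.48.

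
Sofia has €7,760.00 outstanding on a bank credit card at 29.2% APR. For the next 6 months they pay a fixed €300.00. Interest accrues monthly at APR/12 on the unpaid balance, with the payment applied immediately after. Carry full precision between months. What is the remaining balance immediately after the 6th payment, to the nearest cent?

€7,051.04

Monthly rate r = 29.2%/12 = 2.43333% = 0.0243333.
Each month: B ← B·(1+r) − €300.00.
Month 1: interest €188.83; balance after payment €7,648.83.
Month 2: interest €186.12; balance after payment €7,534.95.
Month 3: interest €183.35; balance after payment €7,418.30.
Month 4: interest €180.51; balance after payment €7,298.81.
Month 5: interest €177.60; balance after payment €7,176.41.
Month 6: interest €174.63; balance after payment €7,051.04.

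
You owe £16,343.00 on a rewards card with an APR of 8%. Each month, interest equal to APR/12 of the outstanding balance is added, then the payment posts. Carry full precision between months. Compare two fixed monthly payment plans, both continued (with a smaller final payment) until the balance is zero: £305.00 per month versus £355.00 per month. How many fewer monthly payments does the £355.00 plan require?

Monthly rate r = 8%/12 = 0.666667% = 0.00666667.
At £305.00/mo: n = ⌈−ln(1 − rB₀/P)/ln(1+r)⌉ = 67 payments (last £157.20); total interest = total paid − £16,343.00 = £3,944.20.
At £355.00/mo: 56 payments (last £61.43); total interest £3,243.43.
Payments saved = 67 − 56 = 11.

11 fewer payments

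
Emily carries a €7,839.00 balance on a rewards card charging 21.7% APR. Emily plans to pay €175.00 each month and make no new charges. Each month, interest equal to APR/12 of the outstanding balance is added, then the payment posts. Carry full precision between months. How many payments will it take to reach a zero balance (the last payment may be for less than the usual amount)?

93 months

Monthly rate r = 21.7%/12 = 1.80833% = 0.0180833.
Recurrence: B ← B·(1+r) − €175.00.
Month 1: interest €141.76; balance after payment €7,805.76.
Month 2: interest €141.15; balance after payment €7,771.91.
Closed form: n = −ln(1 − rB₀/P)/ln(1+r) = −ln(0.18997)/ln(1.01808) ≈ 92.674, so the balance reaches zero during payment 93.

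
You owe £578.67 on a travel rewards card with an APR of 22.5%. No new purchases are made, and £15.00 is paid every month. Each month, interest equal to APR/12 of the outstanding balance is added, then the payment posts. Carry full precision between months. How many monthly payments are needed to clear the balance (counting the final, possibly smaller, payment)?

Monthly rate r = 22.5%/12 = 1.875% = 0.01875.
Recurrence: B ← B·(1+r) − £15.00.
Month 1: interest £10.85; balance after payment £574.52.
Month 2: interest £10.77; balance after payment £570.29.
Closed form: n = −ln(1 − rB₀/P)/ln(1+r) = −ln(0.27666)/ln(1.01875) ≈ 69.172, so the balance reaches zero during payment 70.

70 payments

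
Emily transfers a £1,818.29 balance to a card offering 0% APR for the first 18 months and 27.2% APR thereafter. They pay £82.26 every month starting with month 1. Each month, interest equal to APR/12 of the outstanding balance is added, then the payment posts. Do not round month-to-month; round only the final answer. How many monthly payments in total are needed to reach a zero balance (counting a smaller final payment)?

Promo months 1–18 at r₀ = 0%/12 = 0; months 19+ at r₁ = 27.2%/12 = 0.0226667.
After month 18 (no interest yet): B = £1,818.29 − 18·£82.26 = £337.61.
Then at r₁ with £82.26/mo: n₂ = −ln(1 − r₁·B/P)/ln(1+r₁) ≈ 4.36 → 5 more payments.

23 payments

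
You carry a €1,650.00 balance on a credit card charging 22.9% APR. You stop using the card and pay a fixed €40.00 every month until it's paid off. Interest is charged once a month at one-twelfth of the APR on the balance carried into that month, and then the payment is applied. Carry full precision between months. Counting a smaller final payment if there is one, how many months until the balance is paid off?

Monthly rate r = 22.9%/12 = 1.90833% = 0.0190833.
Recurrence: B ← B·(1+r) − €40.00.
Month 1: interest €31.49; balance after payment €1,641.49.
Month 2: interest €31.33; balance after payment €1,632.81.
Closed form: n = −ln(1 − rB₀/P)/ln(1+r) = −ln(0.21281)/ln(1.01908) ≈ 81.855, so the balance reaches zero during payment 82.

82 payments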